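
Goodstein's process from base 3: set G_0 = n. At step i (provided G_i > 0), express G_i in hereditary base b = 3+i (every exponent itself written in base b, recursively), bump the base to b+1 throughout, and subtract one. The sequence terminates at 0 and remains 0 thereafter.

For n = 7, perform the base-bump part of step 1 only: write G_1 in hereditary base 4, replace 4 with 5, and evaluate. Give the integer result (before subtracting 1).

10

step 0: 7 = 2·3 + 1; sub 4 for 3: 2·4 + 1; = 9; G_1 = 9−1 = 8
step 1: 8 = 2·4; sub 5 for 4: 2·5; = 10; G_2 = 10−1 = 9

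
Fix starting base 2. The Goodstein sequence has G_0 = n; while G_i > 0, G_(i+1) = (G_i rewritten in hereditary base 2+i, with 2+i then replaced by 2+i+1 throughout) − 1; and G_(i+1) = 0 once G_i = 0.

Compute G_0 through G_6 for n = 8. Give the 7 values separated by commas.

8, 80, 553, 6310, 93395, 1647195, 33554571

G_0 = 8. HB_2(8) = 2^(2 + 1). Bump = 81. G_1 = 80.
G_1 = 80. HB_3(80) = 2·3^3 + 2·3^2 + 2·3 + 2. Bump = 554. G_2 = 553.
G_2 = 553. HB_4(553) = 2·4^4 + 2·4^2 + 2·4 + 1. Bump = 6311. G_3 = 6310.
G_3 = 6310. HB_5(6310) = 2·5^5 + 2·5^2 + 2·5. Bump = 93396. G_4 = 93395.
G_4 = 93395. HB_6(93395) = 2·6^6 + 2·6^2 + 6 + 5. Bump = 1647196. G_5 = 1647195.
G_5 = 1647195. HB_7(1647195) = 2·7^7 + 2·7^2 + 7 + 4. Bump = 33554572. G_6 = 33554571.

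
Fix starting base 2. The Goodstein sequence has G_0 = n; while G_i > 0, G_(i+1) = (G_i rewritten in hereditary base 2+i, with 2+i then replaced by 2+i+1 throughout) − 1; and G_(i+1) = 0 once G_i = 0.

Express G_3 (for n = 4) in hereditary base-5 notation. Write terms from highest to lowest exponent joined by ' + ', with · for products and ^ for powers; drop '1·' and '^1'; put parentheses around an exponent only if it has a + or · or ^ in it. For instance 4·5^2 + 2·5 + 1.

4 —HB2→ 2^2 —bump→ 3^3 = 27 —(−1)→ 26
26 —HB3→ 2·3^2 + 2·3 + 2 —bump→ 2·4^2 + 2·4 + 2 = 42 —(−1)→ 41
41 —HB4→ 2·4^2 + 2·4 + 1 —bump→ 2·5^2 + 2·5 + 1 = 61 —(−1)→ 60
60 —HB5→ 2·5^2 + 2·5 —bump→ 2·6^2 + 2·6 = 84 —(−1)→ 83

2·5^2 + 2·5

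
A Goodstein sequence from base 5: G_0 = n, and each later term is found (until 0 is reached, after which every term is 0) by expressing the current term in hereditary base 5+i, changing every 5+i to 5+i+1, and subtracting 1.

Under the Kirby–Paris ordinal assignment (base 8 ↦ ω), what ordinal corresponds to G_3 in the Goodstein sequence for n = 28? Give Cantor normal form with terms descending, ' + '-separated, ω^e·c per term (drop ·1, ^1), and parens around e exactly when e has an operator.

28 —HB5→ 5^2 + 3 —bump→ 6^2 + 3 = 39 —(−1)→ 38
38 —HB6→ 6^2 + 2 —bump→ 7^2 + 2 = 51 —(−1)→ 50
50 —HB7→ 7^2 + 1 —bump→ 8^2 + 1 = 65 —(−1)→ 64

ω^2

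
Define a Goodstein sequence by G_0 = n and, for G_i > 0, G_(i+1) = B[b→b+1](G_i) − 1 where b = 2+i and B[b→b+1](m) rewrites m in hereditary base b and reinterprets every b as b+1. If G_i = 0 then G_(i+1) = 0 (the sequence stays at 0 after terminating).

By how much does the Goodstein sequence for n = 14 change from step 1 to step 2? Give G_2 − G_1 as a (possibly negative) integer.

step 0: 14 = 2^(2 + 1) + 2^2 + 2; sub 3 for 2: 3^(3 + 1) + 3^3 + 3; = 111; G_1 = 111−1 = 110
step 1: 110 = 3^(3 + 1) + 3^3 + 2; sub 4 for 3: 4^(4 + 1) + 4^4 + 2; = 1282; G_2 = 1282−1 = 1281

1171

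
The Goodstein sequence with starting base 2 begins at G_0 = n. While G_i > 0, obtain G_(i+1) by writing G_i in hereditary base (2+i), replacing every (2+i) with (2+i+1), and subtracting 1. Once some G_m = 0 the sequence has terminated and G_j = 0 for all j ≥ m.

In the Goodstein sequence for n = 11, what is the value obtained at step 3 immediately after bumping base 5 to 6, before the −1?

11 —HB2→ 2^(2 + 1) + 2 + 1 —bump→ 3^(3 + 1) + 3 + 1 = 85 —(−1)→ 84
84 —HB3→ 3^(3 + 1) + 3 —bump→ 4^(4 + 1) + 4 = 1028 —(−1)→ 1027
1027 —HB4→ 4^(4 + 1) + 3 —bump→ 5^(5 + 1) + 3 = 15628 —(−1)→ 15627

279938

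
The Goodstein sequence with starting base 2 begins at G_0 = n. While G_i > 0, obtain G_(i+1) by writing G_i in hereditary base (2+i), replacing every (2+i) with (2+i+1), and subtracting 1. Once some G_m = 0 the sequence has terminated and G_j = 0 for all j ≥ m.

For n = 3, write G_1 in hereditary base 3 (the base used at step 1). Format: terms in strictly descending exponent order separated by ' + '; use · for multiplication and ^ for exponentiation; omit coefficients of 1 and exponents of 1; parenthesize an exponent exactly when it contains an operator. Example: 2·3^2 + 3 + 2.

base 2: 3 = 2 + 1; at 3: 3 + 1 = 4; next = 3
base 3: 3 = 3; at 4: 4 = 4; next = 3

3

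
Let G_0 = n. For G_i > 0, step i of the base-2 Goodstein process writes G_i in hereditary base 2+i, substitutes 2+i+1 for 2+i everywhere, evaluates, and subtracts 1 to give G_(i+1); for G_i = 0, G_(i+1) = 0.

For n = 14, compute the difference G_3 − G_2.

17469

G_0 = 14. HB_2(14) = 2^(2 + 1) + 2^2 + 2. Bump = 111. G_1 = 110.
G_1 = 110. HB_3(110) = 3^(3 + 1) + 3^3 + 2. Bump = 1282. G_2 = 1281.
G_2 = 1281. HB_4(1281) = 4^(4 + 1) + 4^4 + 1. Bump = 18751. G_3 = 18750.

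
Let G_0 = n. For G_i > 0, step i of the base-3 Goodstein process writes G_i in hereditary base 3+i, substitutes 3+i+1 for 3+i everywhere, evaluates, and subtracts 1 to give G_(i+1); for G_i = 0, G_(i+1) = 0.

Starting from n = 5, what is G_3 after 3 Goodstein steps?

G_0=5  [base 3] 3 + 2  →[3↦4]→  4 + 2 = 6  −1 ⇒ G_1=5
G_1=5  [base 4] 4 + 1  →[4↦5]→  5 + 1 = 6  −1 ⇒ G_2=5
G_2=5  [base 5] 5  →[5↦6]→  6 = 6  −1 ⇒ G_3=5
G_3=5  [base 6] 5  →[6↦7]→  5 = 5  −1 ⇒ G_4=4

5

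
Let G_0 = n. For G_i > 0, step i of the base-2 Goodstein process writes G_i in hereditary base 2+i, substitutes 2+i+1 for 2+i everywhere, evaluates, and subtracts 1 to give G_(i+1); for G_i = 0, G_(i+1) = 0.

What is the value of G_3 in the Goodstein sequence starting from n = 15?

18752

G_0=15  [base 2] 2^(2 + 1) + 2^2 + 2 + 1  →[2↦3]→  3^(3 + 1) + 3^3 + 3 + 1 = 112  −1 ⇒ G_1=111
G_1=111  [base 3] 3^(3 + 1) + 3^3 + 3  →[3↦4]→  4^(4 + 1) + 4^4 + 4 = 1284  −1 ⇒ G_2=1283
G_2=1283  [base 4] 4^(4 + 1) + 4^4 + 3  →[4↦5]→  5^(5 + 1) + 5^5 + 3 = 18753  −1 ⇒ G_3=18752
G_3=18752  [base 5] 5^(5 + 1) + 5^5 + 2  →[5↦6]→  6^(6 + 1) + 6^6 + 2 = 326594  −1 ⇒ G_4=326593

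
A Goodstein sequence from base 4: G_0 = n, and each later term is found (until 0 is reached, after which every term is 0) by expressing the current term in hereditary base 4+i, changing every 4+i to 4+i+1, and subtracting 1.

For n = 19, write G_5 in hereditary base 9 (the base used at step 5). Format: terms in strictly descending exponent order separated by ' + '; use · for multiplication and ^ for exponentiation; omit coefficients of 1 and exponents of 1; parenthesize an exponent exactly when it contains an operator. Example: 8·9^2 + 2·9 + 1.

i=0: 19 = 4^2 + 3 (b=4); 4→5: 5^2 + 3 = 28; 28−1 = 27
i=1: 27 = 5^2 + 2 (b=5); 5→6: 6^2 + 2 = 38; 38−1 = 37
i=2: 37 = 6^2 + 1 (b=6); 6→7: 7^2 + 1 = 50; 50−1 = 49
i=3: 49 = 7^2 (b=7); 7→8: 8^2 = 64; 64−1 = 63
i=4: 63 = 7·8 + 7 (b=8); 8→9: 7·9 + 7 = 70; 70−1 = 69

7·9 + 6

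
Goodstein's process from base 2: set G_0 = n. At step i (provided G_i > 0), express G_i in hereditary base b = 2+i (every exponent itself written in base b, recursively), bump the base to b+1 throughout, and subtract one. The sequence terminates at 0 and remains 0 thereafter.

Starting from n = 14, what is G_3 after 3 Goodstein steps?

18750

G_0=14  [base 2] 2^(2 + 1) + 2^2 + 2  →[2↦3]→  3^(3 + 1) + 3^3 + 3 = 111  −1 ⇒ G_1=110
G_1=110  [base 3] 3^(3 + 1) + 3^3 + 2  →[3↦4]→  4^(4 + 1) + 4^4 + 2 = 1282  −1 ⇒ G_2=1281
G_2=1281  [base 4] 4^(4 + 1) + 4^4 + 1  →[4↦5]→  5^(5 + 1) + 5^5 + 1 = 18751  −1 ⇒ G_3=18750
G_3=18750  [base 5] 5^(5 + 1) + 5^5  →[5↦6]→  6^(6 + 1) + 6^6 = 326592  −1 ⇒ G_4=326591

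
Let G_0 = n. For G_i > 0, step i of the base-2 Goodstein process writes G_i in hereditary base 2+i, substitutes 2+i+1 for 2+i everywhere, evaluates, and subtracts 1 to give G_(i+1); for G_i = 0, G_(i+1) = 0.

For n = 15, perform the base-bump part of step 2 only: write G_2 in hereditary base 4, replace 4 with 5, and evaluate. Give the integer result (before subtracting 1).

G_0 = 15. HB_2(15) = 2^(2 + 1) + 2^2 + 2 + 1. Bump = 112. G_1 = 111.
G_1 = 111. HB_3(111) = 3^(3 + 1) + 3^3 + 3. Bump = 1284. G_2 = 1283.

18753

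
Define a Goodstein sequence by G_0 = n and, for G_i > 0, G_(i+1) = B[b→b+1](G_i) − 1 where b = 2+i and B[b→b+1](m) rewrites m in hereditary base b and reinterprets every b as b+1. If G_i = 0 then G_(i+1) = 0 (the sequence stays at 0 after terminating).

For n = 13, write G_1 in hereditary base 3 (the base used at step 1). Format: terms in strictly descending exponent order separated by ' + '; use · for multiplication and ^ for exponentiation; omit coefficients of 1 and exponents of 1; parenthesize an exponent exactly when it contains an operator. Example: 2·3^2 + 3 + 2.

3^(3 + 1) + 3^3

G_0 = 13. HB_2(13) = 2^(2 + 1) + 2^2 + 1. Bump = 109. G_1 = 108.
G_1 = 108. HB_3(108) = 3^(3 + 1) + 3^3. Bump = 1280. G_2 = 1279.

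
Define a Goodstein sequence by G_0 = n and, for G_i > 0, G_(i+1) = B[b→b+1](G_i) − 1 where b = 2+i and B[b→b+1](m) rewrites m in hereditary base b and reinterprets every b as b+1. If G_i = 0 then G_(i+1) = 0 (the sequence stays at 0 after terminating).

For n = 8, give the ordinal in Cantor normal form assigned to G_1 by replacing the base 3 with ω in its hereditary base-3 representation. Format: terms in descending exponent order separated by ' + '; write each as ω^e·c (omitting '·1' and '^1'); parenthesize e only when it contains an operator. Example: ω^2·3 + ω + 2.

ω^ω·2 + ω^2·2 + ω·2 + 2

i=0: 8 = 2^(2 + 1) (b=2); 2→3: 3^(3 + 1) = 81; 81−1 = 80
i=1: 80 = 2·3^3 + 2·3^2 + 2·3 + 2 (b=3); 3→4: 2·4^4 + 2·4^2 + 2·4 + 2 = 554; 554−1 = 553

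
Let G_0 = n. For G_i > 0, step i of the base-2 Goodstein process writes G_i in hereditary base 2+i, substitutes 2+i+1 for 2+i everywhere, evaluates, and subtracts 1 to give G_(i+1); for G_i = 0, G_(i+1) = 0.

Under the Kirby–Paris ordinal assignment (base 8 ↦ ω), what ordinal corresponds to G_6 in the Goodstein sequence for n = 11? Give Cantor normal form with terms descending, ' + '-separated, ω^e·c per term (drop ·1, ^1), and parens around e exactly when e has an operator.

ω^ω·7 + ω^7·7 + ω^6·7 + ω^5·7 + ω^4·7 + ω^3·7 + ω^2·7 + ω·7 + 7

G_0 = 11. HB_2(11) = 2^(2 + 1) + 2 + 1. Bump = 85. G_1 = 84.
G_1 = 84. HB_3(84) = 3^(3 + 1) + 3. Bump = 1028. G_2 = 1027.
G_2 = 1027. HB_4(1027) = 4^(4 + 1) + 3. Bump = 15628. G_3 = 15627.
G_3 = 15627. HB_5(15627) = 5^(5 + 1) + 2. Bump = 279938. G_4 = 279937.
G_4 = 279937. HB_6(279937) = 6^(6 + 1) + 1. Bump = 5764802. G_5 = 5764801.
G_5 = 5764801. HB_7(5764801) = 7^(7 + 1). Bump = 134217728. G_6 = 134217727.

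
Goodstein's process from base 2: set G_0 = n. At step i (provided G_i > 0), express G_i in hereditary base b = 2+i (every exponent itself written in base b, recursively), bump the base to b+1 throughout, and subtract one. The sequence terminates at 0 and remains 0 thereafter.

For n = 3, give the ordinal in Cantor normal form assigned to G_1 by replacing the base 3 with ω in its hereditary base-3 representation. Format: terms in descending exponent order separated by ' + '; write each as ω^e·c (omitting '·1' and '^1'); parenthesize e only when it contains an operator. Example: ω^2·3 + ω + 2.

ω

G_0 = 3. HB_2(3) = 2 + 1. Bump = 4. G_1 = 3.
G_1 = 3. HB_3(3) = 3. Bump = 4. G_2 = 3.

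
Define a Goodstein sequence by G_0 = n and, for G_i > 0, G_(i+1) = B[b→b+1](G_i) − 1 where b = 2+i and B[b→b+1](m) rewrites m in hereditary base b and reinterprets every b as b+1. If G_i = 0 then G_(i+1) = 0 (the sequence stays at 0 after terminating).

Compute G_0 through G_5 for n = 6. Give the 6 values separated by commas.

6, 29, 257, 3125, 46655, 98039

step 0: 6 = 2^2 + 2; sub 3 for 2: 3^3 + 3; = 30; G_1 = 30−1 = 29
step 1: 29 = 3^3 + 2; sub 4 for 3: 4^4 + 2; = 258; G_2 = 258−1 = 257
step 2: 257 = 4^4 + 1; sub 5 for 4: 5^5 + 1; = 3126; G_3 = 3126−1 = 3125
step 3: 3125 = 5^5; sub 6 for 5: 6^6; = 46656; G_4 = 46656−1 = 46655
step 4: 46655 = 5·6^5 + 5·6^4 + 5·6^3 + 5·6^2 + 5·6 + 5; sub 7 for 6: 5·7^5 + 5·7^4 + 5·7^3 + 5·7^2 + 5·7 + 5; = 98040; G_5 = 98040−1 = 98039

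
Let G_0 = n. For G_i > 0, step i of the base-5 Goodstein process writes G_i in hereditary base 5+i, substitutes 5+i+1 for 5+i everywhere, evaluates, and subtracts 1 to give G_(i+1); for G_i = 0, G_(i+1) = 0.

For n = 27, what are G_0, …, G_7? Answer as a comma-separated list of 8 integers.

G_0 = 27. HB_5(27) = 5^2 + 2. Bump = 38. G_1 = 37.
G_1 = 37. HB_6(37) = 6^2 + 1. Bump = 50. G_2 = 49.
G_2 = 49. HB_7(49) = 7^2. Bump = 64. G_3 = 63.
G_3 = 63. HB_8(63) = 7·8 + 7. Bump = 70. G_4 = 69.
G_4 = 69. HB_9(69) = 7·9 + 6. Bump = 76. G_5 = 75.
G_5 = 75. HB_10(75) = 7·10 + 5. Bump = 82. G_6 = 81.
G_6 = 81. HB_11(81) = 7·11 + 4. Bump = 88. G_7 = 87.

27, 37, 49, 63, 69, 75, 81, 87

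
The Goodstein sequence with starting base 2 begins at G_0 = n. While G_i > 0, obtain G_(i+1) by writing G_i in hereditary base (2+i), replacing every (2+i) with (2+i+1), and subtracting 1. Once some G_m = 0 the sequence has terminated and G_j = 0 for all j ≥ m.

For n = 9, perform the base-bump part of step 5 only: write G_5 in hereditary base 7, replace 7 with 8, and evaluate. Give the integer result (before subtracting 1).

[0] 9 ≡ 2^(2 + 1) + 1 (base 2). Lift 3: 82. −1: 81.
[1] 81 ≡ 3^(3 + 1) (base 3). Lift 4: 1024. −1: 1023.
[2] 1023 ≡ 3·4^4 + 3·4^3 + 3·4^2 + 3·4 + 3 (base 4). Lift 5: 9843. −1: 9842.
[3] 9842 ≡ 3·5^5 + 3·5^3 + 3·5^2 + 3·5 + 2 (base 5). Lift 6: 140744. −1: 140743.
[4] 140743 ≡ 3·6^6 + 3·6^3 + 3·6^2 + 3·6 + 1 (base 6). Lift 7: 2471827. −1: 2471826.

50333400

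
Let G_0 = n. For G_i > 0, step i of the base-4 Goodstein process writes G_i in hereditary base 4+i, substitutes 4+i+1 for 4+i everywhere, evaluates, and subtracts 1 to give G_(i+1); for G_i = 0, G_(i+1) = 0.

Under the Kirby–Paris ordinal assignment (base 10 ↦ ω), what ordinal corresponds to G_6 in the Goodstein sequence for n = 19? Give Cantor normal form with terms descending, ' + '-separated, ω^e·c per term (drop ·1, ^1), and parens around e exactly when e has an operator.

[0] 19 ≡ 4^2 + 3 (base 4). Lift 5: 28. −1: 27.
[1] 27 ≡ 5^2 + 2 (base 5). Lift 6: 38. −1: 37.
[2] 37 ≡ 6^2 + 1 (base 6). Lift 7: 50. −1: 49.
[3] 49 ≡ 7^2 (base 7). Lift 8: 64. −1: 63.
[4] 63 ≡ 7·8 + 7 (base 8). Lift 9: 70. −1: 69.
[5] 69 ≡ 7·9 + 6 (base 9). Lift 10: 76. −1: 75.
[6] 75 ≡ 7·10 + 5 (base 10). Lift 11: 82. −1: 81.

ω·7 + 5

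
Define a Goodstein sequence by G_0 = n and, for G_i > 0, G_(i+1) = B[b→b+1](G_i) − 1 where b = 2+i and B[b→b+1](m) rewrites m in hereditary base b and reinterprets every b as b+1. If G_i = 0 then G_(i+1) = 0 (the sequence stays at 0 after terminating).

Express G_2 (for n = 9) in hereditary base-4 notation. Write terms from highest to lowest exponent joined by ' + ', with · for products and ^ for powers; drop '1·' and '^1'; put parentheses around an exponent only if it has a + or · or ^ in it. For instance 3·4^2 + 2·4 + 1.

3·4^4 + 3·4^3 + 3·4^2 + 3·4 + 3

[0] 9 ≡ 2^(2 + 1) + 1 (base 2). Lift 3: 82. −1: 81.
[1] 81 ≡ 3^(3 + 1) (base 3). Lift 4: 1024. −1: 1023.
[2] 1023 ≡ 3·4^4 + 3·4^3 + 3·4^2 + 3·4 + 3 (base 4). Lift 5: 9843. −1: 9842.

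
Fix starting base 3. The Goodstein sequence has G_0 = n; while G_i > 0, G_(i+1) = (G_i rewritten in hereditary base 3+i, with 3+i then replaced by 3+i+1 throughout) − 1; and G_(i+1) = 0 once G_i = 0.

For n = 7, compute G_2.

9

step 0: 7 = 2·3 + 1; sub 4 for 3: 2·4 + 1; = 9; G_1 = 9−1 = 8
step 1: 8 = 2·4; sub 5 for 4: 2·5; = 10; G_2 = 10−1 = 9
step 2: 9 = 5 + 4; sub 6 for 5: 6 + 4; = 10; G_3 = 10−1 = 9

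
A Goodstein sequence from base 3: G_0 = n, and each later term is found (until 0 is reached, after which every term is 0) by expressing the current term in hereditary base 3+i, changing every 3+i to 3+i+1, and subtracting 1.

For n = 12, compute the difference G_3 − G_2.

G_0 = 12. HB_3(12) = 3^2 + 3. Bump = 20. G_1 = 19.
G_1 = 19. HB_4(19) = 4^2 + 3. Bump = 28. G_2 = 27.
G_2 = 27. HB_5(27) = 5^2 + 2. Bump = 38. G_3 = 37.

10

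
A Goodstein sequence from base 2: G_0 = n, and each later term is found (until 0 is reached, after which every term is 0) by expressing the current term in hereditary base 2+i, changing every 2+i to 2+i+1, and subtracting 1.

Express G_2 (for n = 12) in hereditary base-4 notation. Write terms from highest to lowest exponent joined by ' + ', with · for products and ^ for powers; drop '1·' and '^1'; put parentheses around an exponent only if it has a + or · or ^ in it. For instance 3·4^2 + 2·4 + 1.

[0] 12 ≡ 2^(2 + 1) + 2^2 (base 2). Lift 3: 108. −1: 107.
[1] 107 ≡ 3^(3 + 1) + 2·3^2 + 2·3 + 2 (base 3). Lift 4: 1066. −1: 1065.
[2] 1065 ≡ 4^(4 + 1) + 2·4^2 + 2·4 + 1 (base 4). Lift 5: 15686. −1: 15685.

4^(4 + 1) + 2·4^2 + 2·4 + 1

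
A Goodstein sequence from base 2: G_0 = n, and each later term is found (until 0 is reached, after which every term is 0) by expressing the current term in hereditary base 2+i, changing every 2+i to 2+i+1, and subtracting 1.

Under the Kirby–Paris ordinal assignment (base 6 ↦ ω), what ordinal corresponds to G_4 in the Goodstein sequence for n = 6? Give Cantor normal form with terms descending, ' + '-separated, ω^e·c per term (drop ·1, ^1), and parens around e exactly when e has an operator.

G_0=6  [base 2] 2^2 + 2  →[2↦3]→  3^3 + 3 = 30  −1 ⇒ G_1=29
G_1=29  [base 3] 3^3 + 2  →[3↦4]→  4^4 + 2 = 258  −1 ⇒ G_2=257
G_2=257  [base 4] 4^4 + 1  →[4↦5]→  5^5 + 1 = 3126  −1 ⇒ G_3=3125
G_3=3125  [base 5] 5^5  →[5↦6]→  6^6 = 46656  −1 ⇒ G_4=46655
G_4=46655  [base 6] 5·6^5 + 5·6^4 + 5·6^3 + 5·6^2 + 5·6 + 5  →[6↦7]→  5·7^5 + 5·7^4 + 5·7^3 + 5·7^2 + 5·7 + 5 = 98040  −1 ⇒ G_5=98039

ω^5·5 + ω^4·5 + ω^3·5 + ω^2·5 + ω·5 + 5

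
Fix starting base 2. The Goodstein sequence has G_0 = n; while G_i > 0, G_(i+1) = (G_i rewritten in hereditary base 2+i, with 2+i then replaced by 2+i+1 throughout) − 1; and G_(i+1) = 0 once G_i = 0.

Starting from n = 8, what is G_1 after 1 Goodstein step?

80

step 0: 8 = 2^(2 + 1); sub 3 for 2: 3^(3 + 1); = 81; G_1 = 81−1 = 80
step 1: 80 = 2·3^3 + 2·3^2 + 2·3 + 2; sub 4 for 3: 2·4^4 + 2·4^2 + 2·4 + 2; = 554; G_2 = 554−1 = 553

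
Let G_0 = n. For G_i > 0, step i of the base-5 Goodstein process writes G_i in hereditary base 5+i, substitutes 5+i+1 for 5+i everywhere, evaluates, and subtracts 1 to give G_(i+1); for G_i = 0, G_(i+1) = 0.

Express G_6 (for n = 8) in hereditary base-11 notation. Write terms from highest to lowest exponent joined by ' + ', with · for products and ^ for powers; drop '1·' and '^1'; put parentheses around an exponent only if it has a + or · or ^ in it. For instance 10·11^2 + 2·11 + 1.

(0) 8|_5 = 5 + 3 ↦ 6 + 3|_6 = 9 ⇒ 8
(1) 8|_6 = 6 + 2 ↦ 7 + 2|_7 = 9 ⇒ 8
(2) 8|_7 = 7 + 1 ↦ 8 + 1|_8 = 9 ⇒ 8
(3) 8|_8 = 8 ↦ 9|_9 = 9 ⇒ 8
(4) 8|_9 = 8 ↦ 8|_10 = 8 ⇒ 7
(5) 7|_10 = 7 ↦ 7|_11 = 7 ⇒ 6
(6) 6|_11 = 6 ↦ 6|_12 = 6 ⇒ 5

6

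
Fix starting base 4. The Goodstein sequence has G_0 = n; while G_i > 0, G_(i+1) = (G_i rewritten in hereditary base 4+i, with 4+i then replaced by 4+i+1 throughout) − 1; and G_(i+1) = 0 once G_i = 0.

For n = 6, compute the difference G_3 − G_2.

0

G_0=6  [base 4] 4 + 2  →[4↦5]→  5 + 2 = 7  −1 ⇒ G_1=6
G_1=6  [base 5] 5 + 1  →[5↦6]→  6 + 1 = 7  −1 ⇒ G_2=6
G_2=6  [base 6] 6  →[6↦7]→  7 = 7  −1 ⇒ G_3=6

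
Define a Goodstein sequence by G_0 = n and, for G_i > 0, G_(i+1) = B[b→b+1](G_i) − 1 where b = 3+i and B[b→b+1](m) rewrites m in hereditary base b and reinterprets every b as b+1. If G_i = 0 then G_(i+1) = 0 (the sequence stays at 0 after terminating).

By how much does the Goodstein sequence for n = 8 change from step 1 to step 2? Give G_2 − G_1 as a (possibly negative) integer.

8 —HB3→ 2·3 + 2 —bump→ 2·4 + 2 = 10 —(−1)→ 9
9 —HB4→ 2·4 + 1 —bump→ 2·5 + 1 = 11 —(−1)→ 10

1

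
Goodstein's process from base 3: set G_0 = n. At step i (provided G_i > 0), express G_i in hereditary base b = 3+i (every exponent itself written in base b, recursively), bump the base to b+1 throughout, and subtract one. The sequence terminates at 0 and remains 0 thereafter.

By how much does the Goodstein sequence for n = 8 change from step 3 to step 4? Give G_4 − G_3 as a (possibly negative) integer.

0

i=0: 8 = 2·3 + 2 (b=3); 3→4: 2·4 + 2 = 10; 10−1 = 9
i=1: 9 = 2·4 + 1 (b=4); 4→5: 2·5 + 1 = 11; 11−1 = 10
i=2: 10 = 2·5 (b=5); 5→6: 2·6 = 12; 12−1 = 11
i=3: 11 = 6 + 5 (b=6); 6→7: 7 + 5 = 12; 12−1 = 11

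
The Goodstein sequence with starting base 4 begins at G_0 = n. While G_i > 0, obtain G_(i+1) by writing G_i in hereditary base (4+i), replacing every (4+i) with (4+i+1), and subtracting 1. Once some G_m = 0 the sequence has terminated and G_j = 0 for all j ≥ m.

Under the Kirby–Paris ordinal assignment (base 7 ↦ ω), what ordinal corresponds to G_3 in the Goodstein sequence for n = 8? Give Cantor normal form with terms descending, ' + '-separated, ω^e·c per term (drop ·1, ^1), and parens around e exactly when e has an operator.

G_0=8  [base 4] 2·4  →[4↦5]→  2·5 = 10  −1 ⇒ G_1=9
G_1=9  [base 5] 5 + 4  →[5↦6]→  6 + 4 = 10  −1 ⇒ G_2=9
G_2=9  [base 6] 6 + 3  →[6↦7]→  7 + 3 = 10  −1 ⇒ G_3=9
G_3=9  [base 7] 7 + 2  →[7↦8]→  8 + 2 = 10  −1 ⇒ G_4=9

ω + 2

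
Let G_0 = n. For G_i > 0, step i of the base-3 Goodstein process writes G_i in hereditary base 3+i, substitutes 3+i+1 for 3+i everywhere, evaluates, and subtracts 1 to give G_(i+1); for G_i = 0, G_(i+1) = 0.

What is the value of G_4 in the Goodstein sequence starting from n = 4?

[0] 4 ≡ 3 + 1 (base 3). Lift 4: 5. −1: 4.
[1] 4 ≡ 4 (base 4). Lift 5: 5. −1: 4.
[2] 4 ≡ 4 (base 5). Lift 6: 4. −1: 3.
[3] 3 ≡ 3 (base 6). Lift 7: 3. −1: 2.

2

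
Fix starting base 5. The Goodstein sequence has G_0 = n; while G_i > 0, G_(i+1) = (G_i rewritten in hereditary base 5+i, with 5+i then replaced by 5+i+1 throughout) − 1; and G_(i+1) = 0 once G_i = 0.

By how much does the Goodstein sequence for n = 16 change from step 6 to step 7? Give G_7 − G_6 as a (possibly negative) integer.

1

i=0: 16 = 3·5 + 1 (b=5); 5→6: 3·6 + 1 = 19; 19−1 = 18
i=1: 18 = 3·6 (b=6); 6→7: 3·7 = 21; 21−1 = 20
i=2: 20 = 2·7 + 6 (b=7); 7→8: 2·8 + 6 = 22; 22−1 = 21
i=3: 21 = 2·8 + 5 (b=8); 8→9: 2·9 + 5 = 23; 23−1 = 22
i=4: 22 = 2·9 + 4 (b=9); 9→10: 2·10 + 4 = 24; 24−1 = 23
i=5: 23 = 2·10 + 3 (b=10); 10→11: 2·11 + 3 = 25; 25−1 = 24
i=6: 24 = 2·11 + 2 (b=11); 11→12: 2·12 + 2 = 26; 26−1 = 25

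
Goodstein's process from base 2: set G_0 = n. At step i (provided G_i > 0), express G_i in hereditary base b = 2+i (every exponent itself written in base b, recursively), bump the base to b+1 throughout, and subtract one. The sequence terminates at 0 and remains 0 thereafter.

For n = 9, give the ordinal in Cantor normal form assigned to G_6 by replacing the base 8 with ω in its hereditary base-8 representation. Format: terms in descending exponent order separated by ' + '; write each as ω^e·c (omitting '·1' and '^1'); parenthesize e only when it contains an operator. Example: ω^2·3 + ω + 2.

i=0: 9 = 2^(2 + 1) + 1 (b=2); 2→3: 3^(3 + 1) + 1 = 82; 82−1 = 81
i=1: 81 = 3^(3 + 1) (b=3); 3→4: 4^(4 + 1) = 1024; 1024−1 = 1023
i=2: 1023 = 3·4^4 + 3·4^3 + 3·4^2 + 3·4 + 3 (b=4); 4→5: 3·5^5 + 3·5^3 + 3·5^2 + 3·5 + 3 = 9843; 9843−1 = 9842
i=3: 9842 = 3·5^5 + 3·5^3 + 3·5^2 + 3·5 + 2 (b=5); 5→6: 3·6^6 + 3·6^3 + 3·6^2 + 3·6 + 2 = 140744; 140744−1 = 140743
i=4: 140743 = 3·6^6 + 3·6^3 + 3·6^2 + 3·6 + 1 (b=6); 6→7: 3·7^7 + 3·7^3 + 3·7^2 + 3·7 + 1 = 2471827; 2471827−1 = 2471826
i=5: 2471826 = 3·7^7 + 3·7^3 + 3·7^2 + 3·7 (b=7); 7→8: 3·8^8 + 3·8^3 + 3·8^2 + 3·8 = 50333400; 50333400−1 = 50333399
i=6: 50333399 = 3·8^8 + 3·8^3 + 3·8^2 + 2·8 + 7 (b=8); 8→9: 3·9^9 + 3·9^3 + 3·9^2 + 2·9 + 7 = 1162263922; 1162263922−1 = 1162263921

ω^ω·3 + ω^3·3 + ω^2·3 + ω·2 + 7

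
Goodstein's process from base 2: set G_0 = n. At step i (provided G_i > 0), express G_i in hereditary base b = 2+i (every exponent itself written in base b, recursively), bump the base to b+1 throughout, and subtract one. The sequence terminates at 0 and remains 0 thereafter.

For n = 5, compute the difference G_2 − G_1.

228

(0) 5|_2 = 2^2 + 1 ↦ 3^3 + 1|_3 = 28 ⇒ 27
(1) 27|_3 = 3^3 ↦ 4^4|_4 = 256 ⇒ 255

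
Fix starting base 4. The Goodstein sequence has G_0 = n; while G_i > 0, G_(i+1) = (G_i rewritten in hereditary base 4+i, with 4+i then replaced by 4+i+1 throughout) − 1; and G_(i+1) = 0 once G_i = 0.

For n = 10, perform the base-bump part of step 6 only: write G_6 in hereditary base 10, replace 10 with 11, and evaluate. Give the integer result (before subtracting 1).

[0] 10 ≡ 2·4 + 2 (base 4). Lift 5: 12. −1: 11.
[1] 11 ≡ 2·5 + 1 (base 5). Lift 6: 13. −1: 12.
[2] 12 ≡ 2·6 (base 6). Lift 7: 14. −1: 13.
[3] 13 ≡ 7 + 6 (base 7). Lift 8: 14. −1: 13.
[4] 13 ≡ 8 + 5 (base 8). Lift 9: 14. −1: 13.
[5] 13 ≡ 9 + 4 (base 9). Lift 10: 14. −1: 13.
[6] 13 ≡ 10 + 3 (base 10). Lift 11: 14. −1: 13.

14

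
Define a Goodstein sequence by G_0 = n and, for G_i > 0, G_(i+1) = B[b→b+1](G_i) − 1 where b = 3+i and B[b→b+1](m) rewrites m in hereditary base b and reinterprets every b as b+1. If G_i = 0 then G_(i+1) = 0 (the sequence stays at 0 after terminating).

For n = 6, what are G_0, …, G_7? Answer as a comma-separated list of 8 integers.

G_0 = 6. HB_3(6) = 2·3. Bump = 8. G_1 = 7.
G_1 = 7. HB_4(7) = 4 + 3. Bump = 8. G_2 = 7.
G_2 = 7. HB_5(7) = 5 + 2. Bump = 8. G_3 = 7.
G_3 = 7. HB_6(7) = 6 + 1. Bump = 8. G_4 = 7.
G_4 = 7. HB_7(7) = 7. Bump = 8. G_5 = 7.
G_5 = 7. HB_8(7) = 7. Bump = 7. G_6 = 6.
G_6 = 6. HB_9(6) = 6. Bump = 6. G_7 = 5.

6, 7, 7, 7, 7, 7, 6, 5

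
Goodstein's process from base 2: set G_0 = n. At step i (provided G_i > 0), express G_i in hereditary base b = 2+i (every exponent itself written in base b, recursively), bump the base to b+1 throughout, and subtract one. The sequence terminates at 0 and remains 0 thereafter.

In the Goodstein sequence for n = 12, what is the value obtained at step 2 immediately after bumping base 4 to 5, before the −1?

i=0: 12 = 2^(2 + 1) + 2^2 (b=2); 2→3: 3^(3 + 1) + 3^3 = 108; 108−1 = 107
i=1: 107 = 3^(3 + 1) + 2·3^2 + 2·3 + 2 (b=3); 3→4: 4^(4 + 1) + 2·4^2 + 2·4 + 2 = 1066; 1066−1 = 1065
i=2: 1065 = 4^(4 + 1) + 2·4^2 + 2·4 + 1 (b=4); 4→5: 5^(5 + 1) + 2·5^2 + 2·5 + 1 = 15686; 15686−1 = 15685

15686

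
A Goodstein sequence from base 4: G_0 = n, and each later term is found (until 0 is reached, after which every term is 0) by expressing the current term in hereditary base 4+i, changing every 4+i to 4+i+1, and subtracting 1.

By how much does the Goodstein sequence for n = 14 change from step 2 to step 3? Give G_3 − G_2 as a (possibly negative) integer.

G_0 = 14. HB_4(14) = 3·4 + 2. Bump = 17. G_1 = 16.
G_1 = 16. HB_5(16) = 3·5 + 1. Bump = 19. G_2 = 18.
G_2 = 18. HB_6(18) = 3·6. Bump = 21. G_3 = 20.

2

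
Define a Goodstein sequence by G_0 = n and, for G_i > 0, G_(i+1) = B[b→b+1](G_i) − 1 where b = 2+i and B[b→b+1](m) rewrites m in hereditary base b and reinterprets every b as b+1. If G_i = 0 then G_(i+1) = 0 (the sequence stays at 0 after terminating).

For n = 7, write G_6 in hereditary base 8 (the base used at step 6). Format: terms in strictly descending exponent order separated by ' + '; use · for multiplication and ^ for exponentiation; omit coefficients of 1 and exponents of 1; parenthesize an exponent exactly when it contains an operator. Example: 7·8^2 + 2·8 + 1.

7·8^7 + 7·8^6 + 7·8^5 + 7·8^4 + 7·8^3 + 7·8^2 + 7·8 + 7

i=0: 7 = 2^2 + 2 + 1 (b=2); 2→3: 3^3 + 3 + 1 = 31; 31−1 = 30
i=1: 30 = 3^3 + 3 (b=3); 3→4: 4^4 + 4 = 260; 260−1 = 259
i=2: 259 = 4^4 + 3 (b=4); 4→5: 5^5 + 3 = 3128; 3128−1 = 3127
i=3: 3127 = 5^5 + 2 (b=5); 5→6: 6^6 + 2 = 46658; 46658−1 = 46657
i=4: 46657 = 6^6 + 1 (b=6); 6→7: 7^7 + 1 = 823544; 823544−1 = 823543
i=5: 823543 = 7^7 (b=7); 7→8: 8^8 = 16777216; 16777216−1 = 16777215
i=6: 16777215 = 7·8^7 + 7·8^6 + 7·8^5 + 7·8^4 + 7·8^3 + 7·8^2 + 7·8 + 7 (b=8); 8→9: 7·9^7 + 7·9^6 + 7·9^5 + 7·9^4 + 7·9^3 + 7·9^2 + 7·9 + 7 = 37665880; 37665880−1 = 37665879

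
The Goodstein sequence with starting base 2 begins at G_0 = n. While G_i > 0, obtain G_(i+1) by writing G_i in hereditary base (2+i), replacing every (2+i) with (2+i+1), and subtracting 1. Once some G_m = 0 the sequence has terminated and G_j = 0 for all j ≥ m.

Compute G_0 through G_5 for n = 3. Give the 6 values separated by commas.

base 2: 3 = 2 + 1; at 3: 3 + 1 = 4; next = 3
base 3: 3 = 3; at 4: 4 = 4; next = 3
base 4: 3 = 3; at 5: 3 = 3; next = 2
base 5: 2 = 2; at 6: 2 = 2; next = 1
base 6: 1 = 1; at 7: 1 = 1; next = 0

3, 3, 3, 2, 1, 0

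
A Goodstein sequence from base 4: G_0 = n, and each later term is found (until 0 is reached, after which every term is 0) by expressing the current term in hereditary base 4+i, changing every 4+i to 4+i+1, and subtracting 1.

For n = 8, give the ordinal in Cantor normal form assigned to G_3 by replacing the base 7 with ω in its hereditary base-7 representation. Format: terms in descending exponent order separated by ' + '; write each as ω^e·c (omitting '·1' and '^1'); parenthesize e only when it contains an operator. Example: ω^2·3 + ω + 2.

base 4: 8 = 2·4; at 5: 2·5 = 10; next = 9
base 5: 9 = 5 + 4; at 6: 6 + 4 = 10; next = 9
base 6: 9 = 6 + 3; at 7: 7 + 3 = 10; next = 9
base 7: 9 = 7 + 2; at 8: 8 + 2 = 10; next = 9

ω + 2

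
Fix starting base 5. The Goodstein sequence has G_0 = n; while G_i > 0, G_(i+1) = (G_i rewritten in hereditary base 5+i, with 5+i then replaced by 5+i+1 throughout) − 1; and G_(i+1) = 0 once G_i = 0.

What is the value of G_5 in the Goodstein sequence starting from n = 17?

25

(0) 17|_5 = 3·5 + 2 ↦ 3·6 + 2|_6 = 20 ⇒ 19
(1) 19|_6 = 3·6 + 1 ↦ 3·7 + 1|_7 = 22 ⇒ 21
(2) 21|_7 = 3·7 ↦ 3·8|_8 = 24 ⇒ 23
(3) 23|_8 = 2·8 + 7 ↦ 2·9 + 7|_9 = 25 ⇒ 24
(4) 24|_9 = 2·9 + 6 ↦ 2·10 + 6|_10 = 26 ⇒ 25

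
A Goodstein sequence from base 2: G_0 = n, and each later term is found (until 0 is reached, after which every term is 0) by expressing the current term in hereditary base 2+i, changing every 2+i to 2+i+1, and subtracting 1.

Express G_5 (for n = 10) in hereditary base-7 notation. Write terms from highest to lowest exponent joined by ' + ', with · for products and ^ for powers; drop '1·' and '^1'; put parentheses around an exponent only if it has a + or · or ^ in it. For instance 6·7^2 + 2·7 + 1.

G_0 = 10. HB_2(10) = 2^(2 + 1) + 2. Bump = 84. G_1 = 83.
G_1 = 83. HB_3(83) = 3^(3 + 1) + 2. Bump = 1026. G_2 = 1025.
G_2 = 1025. HB_4(1025) = 4^(4 + 1) + 1. Bump = 15626. G_3 = 15625.
G_3 = 15625. HB_5(15625) = 5^(5 + 1). Bump = 279936. G_4 = 279935.
G_4 = 279935. HB_6(279935) = 5·6^6 + 5·6^5 + 5·6^4 + 5·6^3 + 5·6^2 + 5·6 + 5. Bump = 4215755. G_5 = 4215754.

5·7^7 + 5·7^5 + 5·7^4 + 5·7^3 + 5·7^2 + 5·7 + 4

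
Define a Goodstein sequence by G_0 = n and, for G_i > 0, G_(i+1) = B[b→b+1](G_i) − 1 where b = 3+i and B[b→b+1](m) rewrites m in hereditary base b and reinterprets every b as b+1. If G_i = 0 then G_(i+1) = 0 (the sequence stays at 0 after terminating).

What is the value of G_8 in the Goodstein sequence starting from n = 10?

10 —HB3→ 3^2 + 1 —bump→ 4^2 + 1 = 17 —(−1)→ 16
16 —HB4→ 4^2 —bump→ 5^2 = 25 —(−1)→ 24
24 —HB5→ 4·5 + 4 —bump→ 4·6 + 4 = 28 —(−1)→ 27
27 —HB6→ 4·6 + 3 —bump→ 4·7 + 3 = 31 —(−1)→ 30
30 —HB7→ 4·7 + 2 —bump→ 4·8 + 2 = 34 —(−1)→ 33
33 —HB8→ 4·8 + 1 —bump→ 4·9 + 1 = 37 —(−1)→ 36
36 —HB9→ 4·9 —bump→ 4·10 = 40 —(−1)→ 39
39 —HB10→ 3·10 + 9 —bump→ 3·11 + 9 = 42 —(−1)→ 41

41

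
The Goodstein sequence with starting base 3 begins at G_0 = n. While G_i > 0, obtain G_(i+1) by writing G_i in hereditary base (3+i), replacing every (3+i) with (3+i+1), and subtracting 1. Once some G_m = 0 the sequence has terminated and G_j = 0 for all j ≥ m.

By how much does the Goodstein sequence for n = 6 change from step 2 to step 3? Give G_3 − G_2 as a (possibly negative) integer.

step 0: 6 = 2·3; sub 4 for 3: 2·4; = 8; G_1 = 8−1 = 7
step 1: 7 = 4 + 3; sub 5 for 4: 5 + 3; = 8; G_2 = 8−1 = 7
step 2: 7 = 5 + 2; sub 6 for 5: 6 + 2; = 8; G_3 = 8−1 = 7

0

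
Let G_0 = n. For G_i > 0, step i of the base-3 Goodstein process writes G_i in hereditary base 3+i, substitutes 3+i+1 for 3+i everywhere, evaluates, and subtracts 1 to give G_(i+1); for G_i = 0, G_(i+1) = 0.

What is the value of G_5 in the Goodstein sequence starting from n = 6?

i=0: 6 = 2·3 (b=3); 3→4: 2·4 = 8; 8−1 = 7
i=1: 7 = 4 + 3 (b=4); 4→5: 5 + 3 = 8; 8−1 = 7
i=2: 7 = 5 + 2 (b=5); 5→6: 6 + 2 = 8; 8−1 = 7
i=3: 7 = 6 + 1 (b=6); 6→7: 7 + 1 = 8; 8−1 = 7
i=4: 7 = 7 (b=7); 7→8: 8 = 8; 8−1 = 7
i=5: 7 = 7 (b=8); 8→9: 7 = 7; 7−1 = 6

7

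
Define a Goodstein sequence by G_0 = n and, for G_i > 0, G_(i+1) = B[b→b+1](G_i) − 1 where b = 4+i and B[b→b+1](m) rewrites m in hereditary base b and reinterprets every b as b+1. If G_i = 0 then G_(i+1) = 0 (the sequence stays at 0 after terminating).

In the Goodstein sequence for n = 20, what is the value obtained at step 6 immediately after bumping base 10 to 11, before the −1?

108

[0] 20 ≡ 4^2 + 4 (base 4). Lift 5: 30. −1: 29.
[1] 29 ≡ 5^2 + 4 (base 5). Lift 6: 40. −1: 39.
[2] 39 ≡ 6^2 + 3 (base 6). Lift 7: 52. −1: 51.
[3] 51 ≡ 7^2 + 2 (base 7). Lift 8: 66. −1: 65.
[4] 65 ≡ 8^2 + 1 (base 8). Lift 9: 82. −1: 81.
[5] 81 ≡ 9^2 (base 9). Lift 10: 100. −1: 99.
[6] 99 ≡ 9·10 + 9 (base 10). Lift 11: 108. −1: 107.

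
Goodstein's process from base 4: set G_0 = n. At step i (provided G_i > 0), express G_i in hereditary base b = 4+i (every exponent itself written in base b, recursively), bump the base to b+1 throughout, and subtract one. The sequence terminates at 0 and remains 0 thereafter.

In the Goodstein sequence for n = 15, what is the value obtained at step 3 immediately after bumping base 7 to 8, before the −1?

G_0 = 15. HB_4(15) = 3·4 + 3. Bump = 18. G_1 = 17.
G_1 = 17. HB_5(17) = 3·5 + 2. Bump = 20. G_2 = 19.
G_2 = 19. HB_6(19) = 3·6 + 1. Bump = 22. G_3 = 21.

24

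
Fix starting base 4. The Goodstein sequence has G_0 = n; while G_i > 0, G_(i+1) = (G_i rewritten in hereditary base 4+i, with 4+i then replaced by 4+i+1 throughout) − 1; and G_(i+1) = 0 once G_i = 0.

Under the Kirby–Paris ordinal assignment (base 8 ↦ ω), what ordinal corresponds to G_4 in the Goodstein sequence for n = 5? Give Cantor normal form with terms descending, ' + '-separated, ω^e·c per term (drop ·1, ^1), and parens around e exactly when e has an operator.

3

G_0=5  [base 4] 4 + 1  →[4↦5]→  5 + 1 = 6  −1 ⇒ G_1=5
G_1=5  [base 5] 5  →[5↦6]→  6 = 6  −1 ⇒ G_2=5
G_2=5  [base 6] 5  →[6↦7]→  5 = 5  −1 ⇒ G_3=4
G_3=4  [base 7] 4  →[7↦8]→  4 = 4  −1 ⇒ G_4=3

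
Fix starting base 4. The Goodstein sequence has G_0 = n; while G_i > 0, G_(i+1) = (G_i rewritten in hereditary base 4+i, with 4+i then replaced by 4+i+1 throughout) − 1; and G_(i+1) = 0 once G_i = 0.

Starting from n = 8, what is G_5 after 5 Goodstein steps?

(0) 8|_4 = 2·4 ↦ 2·5|_5 = 10 ⇒ 9
(1) 9|_5 = 5 + 4 ↦ 6 + 4|_6 = 10 ⇒ 9
(2) 9|_6 = 6 + 3 ↦ 7 + 3|_7 = 10 ⇒ 9
(3) 9|_7 = 7 + 2 ↦ 8 + 2|_8 = 10 ⇒ 9
(4) 9|_8 = 8 + 1 ↦ 9 + 1|_9 = 10 ⇒ 9
(5) 9|_9 = 9 ↦ 10|_10 = 10 ⇒ 9

9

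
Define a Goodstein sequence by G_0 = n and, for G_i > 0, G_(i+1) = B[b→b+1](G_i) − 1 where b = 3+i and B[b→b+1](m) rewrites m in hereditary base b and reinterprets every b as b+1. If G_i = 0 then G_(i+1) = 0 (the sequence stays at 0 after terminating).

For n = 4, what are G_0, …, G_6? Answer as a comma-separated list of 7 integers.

4, 4, 4, 3, 2, 1, 0

i=0: 4 = 3 + 1 (b=3); 3→4: 4 + 1 = 5; 5−1 = 4
i=1: 4 = 4 (b=4); 4→5: 5 = 5; 5−1 = 4
i=2: 4 = 4 (b=5); 5→6: 4 = 4; 4−1 = 3
i=3: 3 = 3 (b=6); 6→7: 3 = 3; 3−1 = 2
i=4: 2 = 2 (b=7); 7→8: 2 = 2; 2−1 = 1
i=5: 1 = 1 (b=8); 8→9: 1 = 1; 1−1 = 0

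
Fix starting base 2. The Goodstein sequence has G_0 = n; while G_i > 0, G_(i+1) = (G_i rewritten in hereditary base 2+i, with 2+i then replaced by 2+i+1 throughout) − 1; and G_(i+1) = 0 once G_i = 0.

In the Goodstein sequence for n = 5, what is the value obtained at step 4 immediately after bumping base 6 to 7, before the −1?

1198

[0] 5 ≡ 2^2 + 1 (base 2). Lift 3: 28. −1: 27.
[1] 27 ≡ 3^3 (base 3). Lift 4: 256. −1: 255.
[2] 255 ≡ 3·4^3 + 3·4^2 + 3·4 + 3 (base 4). Lift 5: 468. −1: 467.
[3] 467 ≡ 3·5^3 + 3·5^2 + 3·5 + 2 (base 5). Lift 6: 776. −1: 775.
[4] 775 ≡ 3·6^3 + 3·6^2 + 3·6 + 1 (base 6). Lift 7: 1198. −1: 1197.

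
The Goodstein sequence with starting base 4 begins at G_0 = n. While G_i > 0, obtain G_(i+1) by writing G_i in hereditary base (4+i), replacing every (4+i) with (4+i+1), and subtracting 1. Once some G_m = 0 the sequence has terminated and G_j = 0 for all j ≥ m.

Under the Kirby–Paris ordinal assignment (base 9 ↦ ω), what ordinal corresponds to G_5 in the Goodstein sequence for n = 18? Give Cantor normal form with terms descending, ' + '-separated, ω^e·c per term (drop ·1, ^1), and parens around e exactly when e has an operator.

ω·6 + 4

[0] 18 ≡ 4^2 + 2 (base 4). Lift 5: 27. −1: 26.
[1] 26 ≡ 5^2 + 1 (base 5). Lift 6: 37. −1: 36.
[2] 36 ≡ 6^2 (base 6). Lift 7: 49. −1: 48.
[3] 48 ≡ 6·7 + 6 (base 7). Lift 8: 54. −1: 53.
[4] 53 ≡ 6·8 + 5 (base 8). Lift 9: 59. −1: 58.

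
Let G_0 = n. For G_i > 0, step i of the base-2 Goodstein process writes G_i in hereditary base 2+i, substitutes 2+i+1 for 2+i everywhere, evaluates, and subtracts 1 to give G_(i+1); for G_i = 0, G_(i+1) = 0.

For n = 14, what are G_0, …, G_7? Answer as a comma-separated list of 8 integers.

14, 110, 1281, 18750, 326591, 5862840, 134404971, 3487116548

[0] 14 ≡ 2^(2 + 1) + 2^2 + 2 (base 2). Lift 3: 111. −1: 110.
[1] 110 ≡ 3^(3 + 1) + 3^3 + 2 (base 3). Lift 4: 1282. −1: 1281.
[2] 1281 ≡ 4^(4 + 1) + 4^4 + 1 (base 4). Lift 5: 18751. −1: 18750.
[3] 18750 ≡ 5^(5 + 1) + 5^5 (base 5). Lift 6: 326592. −1: 326591.
[4] 326591 ≡ 6^(6 + 1) + 5·6^5 + 5·6^4 + 5·6^3 + 5·6^2 + 5·6 + 5 (base 6). Lift 7: 5862841. −1: 5862840.
[5] 5862840 ≡ 7^(7 + 1) + 5·7^5 + 5·7^4 + 5·7^3 + 5·7^2 + 5·7 + 4 (base 7). Lift 8: 134404972. −1: 134404971.
[6] 134404971 ≡ 8^(8 + 1) + 5·8^5 + 5·8^4 + 5·8^3 + 5·8^2 + 5·8 + 3 (base 8). Lift 9: 3487116549. −1: 3487116548.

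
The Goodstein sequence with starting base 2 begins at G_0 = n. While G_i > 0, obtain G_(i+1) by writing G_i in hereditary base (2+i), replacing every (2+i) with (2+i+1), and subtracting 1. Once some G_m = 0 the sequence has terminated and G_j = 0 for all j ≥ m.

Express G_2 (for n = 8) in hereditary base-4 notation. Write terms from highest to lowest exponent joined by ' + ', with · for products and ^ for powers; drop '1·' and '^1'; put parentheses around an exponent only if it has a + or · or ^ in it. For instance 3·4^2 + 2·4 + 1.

8 —HB2→ 2^(2 + 1) —bump→ 3^(3 + 1) = 81 —(−1)→ 80
80 —HB3→ 2·3^3 + 2·3^2 + 2·3 + 2 —bump→ 2·4^4 + 2·4^2 + 2·4 + 2 = 554 —(−1)→ 553
553 —HB4→ 2·4^4 + 2·4^2 + 2·4 + 1 —bump→ 2·5^5 + 2·5^2 + 2·5 + 1 = 6311 —(−1)→ 6310

2·4^4 + 2·4^2 + 2·4 + 1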